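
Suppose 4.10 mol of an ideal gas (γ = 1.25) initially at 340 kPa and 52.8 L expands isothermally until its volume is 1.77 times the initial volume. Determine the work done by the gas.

T₁ = P₁V₁/(nR) = 340×52.8/(4.10×8.314) = 527 K.
Isothermal: T stays 527 K; PV = const ⇒ V₂ = 93.5 L, P₂ = 192 kPa.
W = nRT ln(V₂/V₁) = 4.10×8.314×527×ln(1.77) = 10300 J.

10300 J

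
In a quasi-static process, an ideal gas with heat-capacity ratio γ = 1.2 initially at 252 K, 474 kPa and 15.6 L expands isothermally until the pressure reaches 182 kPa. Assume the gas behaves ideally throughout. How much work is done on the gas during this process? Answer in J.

-7080 J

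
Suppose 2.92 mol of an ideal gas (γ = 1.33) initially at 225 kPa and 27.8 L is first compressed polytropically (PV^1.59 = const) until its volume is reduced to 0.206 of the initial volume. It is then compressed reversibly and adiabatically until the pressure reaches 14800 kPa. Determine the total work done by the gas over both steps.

-41100 J

T₁ = P₁V₁/(nR) = 225×27.8/(2.92×8.314) = 258 K.
Step 1 — Polytropic n=1.59: T₂ = T₁(V₁/V₂)^(n−1) = 258×(4.85)^0.59 = 654 K; P₂ = P₁(V₁/V₂)^n = 2770 kPa.
W = (P₁V₁−P₂V₂)/(n−1) = (225×27.8−2770×5.73)/0.59 = -16300 J.
ΔU = nCvΔT = 2.92×25.2×(654−258) = 29200 J.
Q = ΔU + W = 12900 J.
State after step 1: P = 2770 kPa, V = 5.73 L, T = 654 K.
Step 2 — Adiabatic: T₂/T₁ = (P₂/P₁)^((γ−1)/γ) ⇒ T₂ = 654×(5.33)^0.248 = 991 K; V₂ = 1.63 L.
ΔU = nCvΔT = 2.92×25.2×(991−654) = 24800 J.
Q = 0 for an adiabatic process, so W = −ΔU = -24800 J.
Net over both steps: W = -41100 J, Q = 12900 J, ΔU = 54000 J.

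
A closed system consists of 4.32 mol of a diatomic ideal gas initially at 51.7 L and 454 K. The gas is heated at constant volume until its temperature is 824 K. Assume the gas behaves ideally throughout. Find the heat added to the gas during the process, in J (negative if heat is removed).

P₁ = nRT₁/V₁ = 4.32×8.314×454/51.7 = 315 kPa.
Isochoric: V stays 51.7 L; P/T = const ⇒ T₂ = 824 K, P₂ = 572 kPa.
W = 0 (no volume change).
ΔU = nCvΔT = 4.32×20.8×(824−454) = 33200 J.
Q = ΔU = 33200 J.

33200 J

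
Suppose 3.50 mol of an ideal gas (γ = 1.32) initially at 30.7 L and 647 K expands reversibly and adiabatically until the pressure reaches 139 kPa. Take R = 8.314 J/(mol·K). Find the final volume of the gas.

P₁ = nRT₁/V₁ = 3.50×8.314×647/30.7 = 613 kPa.
Adiabatic: T₂/T₁ = (P₂/P₁)^((γ−1)/γ) ⇒ T₂ = 647×(0.227)^0.242 = 451 K; V₂ = 94.5 L.

94.5 L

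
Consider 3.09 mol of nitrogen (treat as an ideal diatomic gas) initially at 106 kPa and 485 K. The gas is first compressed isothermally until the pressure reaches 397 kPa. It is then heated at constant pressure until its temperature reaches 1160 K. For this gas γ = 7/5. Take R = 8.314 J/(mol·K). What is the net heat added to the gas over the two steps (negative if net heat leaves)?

44200 J

V₁ = nRT₁/P₁ = 3.09×8.314×485/106 = 118 L.
Step 1 — Isothermal: T stays 485 K; PV = const ⇒ V₂ = 31.4 L, P₂ = 397 kPa.
ΔU = 0 (ideal gas, T constant).
W = nRT ln(V₂/V₁) = 3.09×8.314×485×ln(0.267) = -16500 J.
Q = ΔU + W = -16500 J.
State after step 1: P = 397 kPa, V = 31.4 L, T = 485 K.
Step 2 — Isobaric: P stays 397 kPa; V/T = const ⇒ T₂ = 1160 K, V₂ = 75.1 L.
W = PΔV = 397×(75.1−31.4) kPa·L = 17300 J.
ΔU = nCvΔT = 3.09×20.8×(1160−485) = 43400 J.
Q = ΔU + W = nCpΔT = 60700 J.
Net over both steps: W = 888 J, Q = 44200 J, ΔU = 43400 J.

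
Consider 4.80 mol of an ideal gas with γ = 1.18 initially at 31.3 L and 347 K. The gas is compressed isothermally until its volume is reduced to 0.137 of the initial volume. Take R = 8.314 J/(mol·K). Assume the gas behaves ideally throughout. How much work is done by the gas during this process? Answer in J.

P₁ = nRT₁/V₁ = 4.80×8.314×347/31.3 = 442 kPa.
Isothermal: T stays 347 K; PV = const ⇒ V₂ = 4.29 L, P₂ = 3230 kPa.
W = nRT ln(V₂/V₁) = 4.80×8.314×347×ln(0.137) = -27500 J.

-27500 J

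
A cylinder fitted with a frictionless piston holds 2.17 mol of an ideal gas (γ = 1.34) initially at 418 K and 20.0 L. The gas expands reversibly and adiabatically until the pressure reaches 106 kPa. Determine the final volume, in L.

P₁ = nRT₁/V₁ = 2.17×8.314×418/20.0 = 377 kPa.
Adiabatic: T₂/T₁ = (P₂/P₁)^((γ−1)/γ) ⇒ T₂ = 418×(0.281)^0.254 = 303 K; V₂ = 51.6 L.

51.6 L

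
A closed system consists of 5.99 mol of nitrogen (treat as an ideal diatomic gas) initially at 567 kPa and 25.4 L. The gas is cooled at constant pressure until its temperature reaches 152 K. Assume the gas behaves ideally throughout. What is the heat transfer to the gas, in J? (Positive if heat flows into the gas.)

T₁ = P₁V₁/(nR) = 567×25.4/(5.99×8.314) = 289 K.
Isobaric: P stays 567 kPa; V/T = const ⇒ T₂ = 152 K, V₂ = 13.4 L.
W = PΔV = 567×(13.4−25.4) kPa·L = -6830 J.
ΔU = nCvΔT = 5.99×20.8×(152−289) = -17100 J.
Q = ΔU + W = nCpΔT = -23900 J.

-23900 J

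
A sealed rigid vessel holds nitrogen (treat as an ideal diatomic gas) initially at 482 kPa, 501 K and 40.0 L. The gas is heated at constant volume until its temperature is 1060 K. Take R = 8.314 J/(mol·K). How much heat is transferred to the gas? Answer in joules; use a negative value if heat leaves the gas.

n = P₁V₁/(RT₁) = 482×40.0/(8.314×501) = 4.63 mol.
Isochoric: V stays 40.0 L; P/T = const ⇒ T₂ = 1060 K, P₂ = 1020 kPa.
W = 0 (no volume change).
ΔU = nCvΔT = 4.63×20.8×(1060−501) = 53800 J.
Q = ΔU = 53800 J.

53800 J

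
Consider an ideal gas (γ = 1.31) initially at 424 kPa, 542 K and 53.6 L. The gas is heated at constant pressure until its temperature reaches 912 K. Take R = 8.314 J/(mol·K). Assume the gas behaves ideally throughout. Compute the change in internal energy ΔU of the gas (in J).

50000 J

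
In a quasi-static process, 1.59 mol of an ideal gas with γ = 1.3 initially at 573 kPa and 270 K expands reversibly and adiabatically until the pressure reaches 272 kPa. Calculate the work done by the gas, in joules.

V₁ = nRT₁/P₁ = 1.59×8.314×270/573 = 6.23 L.
Adiabatic: T₂/T₁ = (P₂/P₁)^((γ−1)/γ) ⇒ T₂ = 270×(0.475)^0.231 = 227 K; V₂ = 11.0 L.
ΔU = nCvΔT = 1.59×27.7×(227−270) = -1880 J.
Q = 0 for an adiabatic process, so W = −ΔU = 1880 J.

1880 J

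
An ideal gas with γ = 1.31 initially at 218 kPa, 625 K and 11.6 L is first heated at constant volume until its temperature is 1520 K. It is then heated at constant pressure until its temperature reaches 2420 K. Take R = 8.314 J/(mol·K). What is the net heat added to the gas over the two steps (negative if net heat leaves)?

n = P₁V₁/(RT₁) = 218×11.6/(8.314×625) = 0.487 mol.
Step 1 — Isochoric: V stays 11.6 L; P/T = const ⇒ T₂ = 1520 K, P₂ = 530 kPa.
W = 0 (no volume change).
ΔU = nCvΔT = 0.487×26.8×(1520−625) = 11700 J.
Q = ΔU = 11700 J.
State after step 1: P = 530 kPa, V = 11.6 L, T = 1520 K.
Step 2 — Isobaric: P stays 530 kPa; V/T = const ⇒ T₂ = 2420 K, V₂ = 18.5 L.
W = PΔV = 530×(18.5−11.6) kPa·L = 3640 J.
ΔU = nCvΔT = 0.487×26.8×(2420−1520) = 11700 J.
Q = ΔU + W = nCpΔT = 15400 J.
Net over both steps: W = 3640 J, Q = 27100 J, ΔU = 23400 J.

27100 J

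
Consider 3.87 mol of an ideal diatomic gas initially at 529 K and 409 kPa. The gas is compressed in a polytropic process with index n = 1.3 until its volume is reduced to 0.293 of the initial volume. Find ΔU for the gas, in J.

18900 J

V₁ = nRT₁/P₁ = 3.87×8.314×529/409 = 41.6 L.
Polytropic n=1.3: T₂ = T₁(V₁/V₂)^(n−1) = 529×(3.41)^0.30 = 765 K; P₂ = P₁(V₁/V₂)^n = 2020 kPa.
For an ideal gas ΔU = nCvΔT with Cv = (5/2)R = 20.8 J/(mol·K).
ΔU = 3.87×20.8×(765−529) = 18900 J.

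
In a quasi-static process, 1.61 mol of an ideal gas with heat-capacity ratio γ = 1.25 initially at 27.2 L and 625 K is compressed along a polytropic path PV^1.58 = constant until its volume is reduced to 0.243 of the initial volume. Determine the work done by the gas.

-18300 J

P₁ = nRT₁/V₁ = 1.61×8.314×625/27.2 = 308 kPa.
Polytropic n=1.58: T₂ = T₁(V₁/V₂)^(n−1) = 625×(4.12)^0.58 = 1420 K; P₂ = P₁(V₁/V₂)^n = 2880 kPa.
W = (P₁V₁−P₂V₂)/(n−1) = (308×27.2−2880×6.61)/0.58 = -18300 J.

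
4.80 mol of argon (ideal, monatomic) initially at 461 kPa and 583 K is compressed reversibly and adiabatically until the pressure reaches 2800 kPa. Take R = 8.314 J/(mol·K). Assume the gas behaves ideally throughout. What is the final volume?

17.1 L

V₁ = nRT₁/P₁ = 4.80×8.314×583/461 = 50.5 L.
Adiabatic: T₂/T₁ = (P₂/P₁)^((γ−1)/γ) ⇒ T₂ = 583×(6.07)^0.400 = 1200 K; V₂ = 17.1 L.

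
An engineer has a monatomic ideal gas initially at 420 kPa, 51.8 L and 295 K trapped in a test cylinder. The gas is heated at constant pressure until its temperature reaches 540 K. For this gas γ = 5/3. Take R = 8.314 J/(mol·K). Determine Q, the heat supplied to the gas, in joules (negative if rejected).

n = P₁V₁/(RT₁) = 420×51.8/(8.314×295) = 8.87 mol.
Isobaric: P stays 420 kPa; V/T = const ⇒ T₂ = 540 K, V₂ = 94.8 L.
W = PΔV = 420×(94.8−51.8) kPa·L = 18100 J.
ΔU = nCvΔT = 8.87×12.5×(540−295) = 27100 J.
Q = ΔU + W = nCpΔT = 45200 J.

45200 J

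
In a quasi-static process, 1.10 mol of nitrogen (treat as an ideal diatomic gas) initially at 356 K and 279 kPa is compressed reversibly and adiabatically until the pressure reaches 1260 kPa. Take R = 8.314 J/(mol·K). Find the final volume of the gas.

3.98 L

V₁ = nRT₁/P₁ = 1.10×8.314×356/279 = 11.7 L.
Adiabatic: T₂/T₁ = (P₂/P₁)^((γ−1)/γ) ⇒ T₂ = 356×(4.52)^0.286 = 548 K; V₂ = 3.98 L.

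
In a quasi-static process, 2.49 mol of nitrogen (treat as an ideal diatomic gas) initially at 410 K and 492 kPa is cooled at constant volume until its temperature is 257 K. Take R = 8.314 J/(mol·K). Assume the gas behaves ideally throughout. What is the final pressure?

V₁ = nRT₁/P₁ = 2.49×8.314×410/492 = 17.3 L.
Isochoric: V stays 17.3 L; P/T = const ⇒ T₂ = 257 K, P₂ = 308 kPa.

308 kPa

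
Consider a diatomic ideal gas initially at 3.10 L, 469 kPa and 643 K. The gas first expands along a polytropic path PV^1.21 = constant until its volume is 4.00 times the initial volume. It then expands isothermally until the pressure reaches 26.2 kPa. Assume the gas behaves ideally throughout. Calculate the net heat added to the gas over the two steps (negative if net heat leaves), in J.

n = P₁V₁/(RT₁) = 469×3.10/(8.314×643) = 0.272 mol.
Step 1 — Polytropic n=1.21: T₂ = T₁(V₁/V₂)^(n−1) = 643×(0.250)^0.21 = 481 K; P₂ = P₁(V₁/V₂)^n = 87.6 kPa.
W = (P₁V₁−P₂V₂)/(n−1) = (469×3.10−87.6×12.4)/0.21 = 1750 J.
ΔU = nCvΔT = 0.272×20.8×(481−643) = -918 J.
Q = ΔU + W = 831 J.
State after step 1: P = 87.6 kPa, V = 12.4 L, T = 481 K.
Step 2 — Isothermal: T stays 481 K; PV = const ⇒ V₂ = 41.5 L, P₂ = 26.2 kPa.
ΔU = 0 (ideal gas, T constant).
W = nRT ln(V₂/V₁) = 0.272×8.314×481×ln(3.34) = 1310 J.
Q = ΔU + W = 1310 J.
Net over both steps: W = 3060 J, Q = 2140 J, ΔU = -918 J.

2140 J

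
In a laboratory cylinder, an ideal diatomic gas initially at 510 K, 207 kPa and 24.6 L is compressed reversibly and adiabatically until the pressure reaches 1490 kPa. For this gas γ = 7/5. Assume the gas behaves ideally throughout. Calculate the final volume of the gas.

6.01 L

Adiabatic: T₂/T₁ = (P₂/P₁)^((γ−1)/γ) ⇒ T₂ = 510×(7.20)^0.286 = 896 K; V₂ = 6.01 L.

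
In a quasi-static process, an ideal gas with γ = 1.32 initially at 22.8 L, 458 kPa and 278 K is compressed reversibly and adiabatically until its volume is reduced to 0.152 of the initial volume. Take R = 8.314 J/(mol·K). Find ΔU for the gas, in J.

n = P₁V₁/(RT₁) = 458×22.8/(8.314×278) = 4.52 mol.
Adiabatic: TV^(γ−1) = const ⇒ T₂ = 278×(6.58)^0.320 = 508 K; PV^γ = const ⇒ P₂ = 5510 kPa.
For an ideal gas ΔU = nCvΔT with Cv = R/(γ−1) = 26.0 J/(mol·K).
ΔU = 4.52×26.0×(508−278) = 27000 J.

27000 J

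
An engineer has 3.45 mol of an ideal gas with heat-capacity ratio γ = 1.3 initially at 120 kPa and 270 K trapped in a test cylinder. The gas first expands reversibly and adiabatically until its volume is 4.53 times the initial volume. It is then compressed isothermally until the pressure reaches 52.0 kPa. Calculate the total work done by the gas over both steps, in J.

V₁ = nRT₁/P₁ = 3.45×8.314×270/120 = 64.5 L.
Step 1 — Adiabatic: TV^(γ−1) = const ⇒ T₂ = 270×(0.221)^0.300 = 172 K; PV^γ = const ⇒ P₂ = 16.8 kPa.
ΔU = nCvΔT = 3.45×27.7×(172−270) = -9410 J.
Q = 0 for an adiabatic process, so W = −ΔU = 9410 J.
State after step 1: P = 16.8 kPa, V = 292 L, T = 172 K.
Step 2 — Isothermal: T stays 172 K; PV = const ⇒ V₂ = 94.7 L, P₂ = 52.0 kPa.
ΔU = 0 (ideal gas, T constant).
W = nRT ln(V₂/V₁) = 3.45×8.314×172×ln(0.324) = -5550 J.
Q = ΔU + W = -5550 J.
Net over both steps: W = 3860 J, Q = -5550 J, ΔU = -9410 J.

3860 J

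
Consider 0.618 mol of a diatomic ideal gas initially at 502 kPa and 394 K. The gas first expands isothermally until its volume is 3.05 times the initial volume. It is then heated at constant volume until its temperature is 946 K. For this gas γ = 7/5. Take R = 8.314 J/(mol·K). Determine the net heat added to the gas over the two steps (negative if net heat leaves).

9350 J

V₁ = nRT₁/P₁ = 0.618×8.314×394/502 = 4.03 L.
Step 1 — Isothermal: T stays 394 K; PV = const ⇒ V₂ = 12.3 L, P₂ = 165 kPa.
ΔU = 0 (ideal gas, T constant).
W = nRT ln(V₂/V₁) = 0.618×8.314×394×ln(3.05) = 2260 J.
Q = ΔU + W = 2260 J.
State after step 1: P = 165 kPa, V = 12.3 L, T = 394 K.
Step 2 — Isochoric: V stays 12.3 L; P/T = const ⇒ T₂ = 946 K, P₂ = 395 kPa.
W = 0 (no volume change).
ΔU = nCvΔT = 0.618×20.8×(946−394) = 7090 J.
Q = ΔU = 7090 J.
Net over both steps: W = 2260 J, Q = 9350 J, ΔU = 7090 J.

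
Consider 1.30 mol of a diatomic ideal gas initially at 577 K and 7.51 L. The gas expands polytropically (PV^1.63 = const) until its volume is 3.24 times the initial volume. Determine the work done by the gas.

P₁ = nRT₁/V₁ = 1.30×8.314×577/7.51 = 830 kPa.
Polytropic n=1.63: T₂ = T₁(V₁/V₂)^(n−1) = 577×(0.309)^0.63 = 275 K; P₂ = P₁(V₁/V₂)^n = 122 kPa.
W = (P₁V₁−P₂V₂)/(n−1) = (830×7.51−122×24.3)/0.63 = 5180 J.

5180 J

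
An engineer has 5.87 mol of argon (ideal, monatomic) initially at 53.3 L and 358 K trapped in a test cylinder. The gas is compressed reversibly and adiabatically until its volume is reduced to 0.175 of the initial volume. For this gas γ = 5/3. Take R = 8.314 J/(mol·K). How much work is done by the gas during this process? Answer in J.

-57600 J

P₁ = nRT₁/V₁ = 5.87×8.314×358/53.3 = 328 kPa.
Adiabatic: TV^(γ−1) = const ⇒ T₂ = 358×(5.71)^0.667 = 1140 K; PV^γ = const ⇒ P₂ = 5990 kPa.
ΔU = nCvΔT = 5.87×12.5×(1140−358) = 57600 J.
Q = 0 for an adiabatic process, so W = −ΔU = -57600 J.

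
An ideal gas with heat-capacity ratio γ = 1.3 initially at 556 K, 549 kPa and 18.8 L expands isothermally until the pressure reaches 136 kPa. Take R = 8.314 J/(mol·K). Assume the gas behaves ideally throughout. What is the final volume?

75.9 L

Isothermal: T stays 556 K; PV = const ⇒ V₂ = 75.9 L, P₂ = 136 kPa.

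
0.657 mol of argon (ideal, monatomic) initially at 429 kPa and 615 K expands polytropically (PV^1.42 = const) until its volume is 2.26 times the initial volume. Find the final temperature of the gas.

V₁ = nRT₁/P₁ = 0.657×8.314×615/429 = 7.83 L.
Polytropic n=1.42: T₂ = T₁(V₁/V₂)^(n−1) = 615×(0.442)^0.42 = 437 K; P₂ = P₁(V₁/V₂)^n = 135 kPa.

437 K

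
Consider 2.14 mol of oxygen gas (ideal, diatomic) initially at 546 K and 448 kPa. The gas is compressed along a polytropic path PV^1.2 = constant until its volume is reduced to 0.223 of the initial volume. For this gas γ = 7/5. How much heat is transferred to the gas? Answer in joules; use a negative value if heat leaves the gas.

V₁ = nRT₁/P₁ = 2.14×8.314×546/448 = 21.7 L.
Polytropic n=1.2: T₂ = T₁(V₁/V₂)^(n−1) = 546×(4.48)^0.20 = 737 K; P₂ = P₁(V₁/V₂)^n = 2710 kPa.
W = (P₁V₁−P₂V₂)/(n−1) = (448×21.7−2710×4.84)/0.20 = -17000 J.
ΔU = nCvΔT = 2.14×20.8×(737−546) = 8500 J.
Q = ΔU + W = -8500 J.

-8500 J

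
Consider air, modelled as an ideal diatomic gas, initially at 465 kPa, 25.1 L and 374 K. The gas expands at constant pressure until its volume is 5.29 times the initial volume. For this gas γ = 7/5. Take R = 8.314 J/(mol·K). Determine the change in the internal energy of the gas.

125000 J

n = P₁V₁/(RT₁) = 465×25.1/(8.314×374) = 3.75 mol.
Isobaric: P stays 465 kPa; V/T = const ⇒ T₂ = 1980 K, V₂ = 133 L.
For an ideal gas ΔU = nCvΔT with Cv = (5/2)R = 20.8 J/(mol·K).
ΔU = 3.75×20.8×(1980−374) = 125000 J.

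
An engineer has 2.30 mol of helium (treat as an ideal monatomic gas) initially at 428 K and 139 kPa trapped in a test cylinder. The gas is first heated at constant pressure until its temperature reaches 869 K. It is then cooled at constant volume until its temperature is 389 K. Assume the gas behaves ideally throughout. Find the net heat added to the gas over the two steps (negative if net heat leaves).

V₁ = nRT₁/P₁ = 2.30×8.314×428/139 = 58.9 L.
Step 1 — Isobaric: P stays 139 kPa; V/T = const ⇒ T₂ = 869 K, V₂ = 120 L.
W = PΔV = 139×(120−58.9) kPa·L = 8430 J.
ΔU = nCvΔT = 2.30×12.5×(869−428) = 12600 J.
Q = ΔU + W = nCpΔT = 21100 J.
State after step 1: P = 139 kPa, V = 120 L, T = 869 K.
Step 2 — Isochoric: V stays 120 L; P/T = const ⇒ T₂ = 389 K, P₂ = 62.2 kPa.
W = 0 (no volume change).
ΔU = nCvΔT = 2.30×12.5×(389−869) = -13800 J.
Q = ΔU = -13800 J.
Net over both steps: W = 8430 J, Q = 7310 J, ΔU = -1120 J.

7310 J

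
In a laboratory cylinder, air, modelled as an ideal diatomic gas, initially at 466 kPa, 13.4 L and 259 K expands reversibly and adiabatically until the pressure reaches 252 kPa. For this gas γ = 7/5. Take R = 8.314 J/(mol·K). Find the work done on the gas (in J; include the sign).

-2510 J

n = P₁V₁/(RT₁) = 466×13.4/(8.314×259) = 2.90 mol.
Adiabatic: T₂/T₁ = (P₂/P₁)^((γ−1)/γ) ⇒ T₂ = 259×(0.541)^0.286 = 217 K; V₂ = 20.8 L.
ΔU = nCvΔT = 2.90×20.8×(217−259) = -2510 J.
Q = 0 for an adiabatic process, so W = −ΔU = 2510 J.
Work done on the gas = −W_by = -2510 J.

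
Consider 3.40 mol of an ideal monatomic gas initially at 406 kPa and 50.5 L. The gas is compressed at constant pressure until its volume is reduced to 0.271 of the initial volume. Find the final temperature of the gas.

197 K

T₁ = P₁V₁/(nR) = 406×50.5/(3.40×8.314) = 725 K.
Isobaric: P stays 406 kPa; V/T = const ⇒ T₂ = 197 K, V₂ = 13.7 L.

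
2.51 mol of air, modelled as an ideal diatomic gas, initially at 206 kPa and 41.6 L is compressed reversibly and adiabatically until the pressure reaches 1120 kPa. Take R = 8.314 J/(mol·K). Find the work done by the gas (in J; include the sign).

T₁ = P₁V₁/(nR) = 206×41.6/(2.51×8.314) = 411 K.
Adiabatic: T₂/T₁ = (P₂/P₁)^((γ−1)/γ) ⇒ T₂ = 411×(5.44)^0.286 = 666 K; V₂ = 12.4 L.
ΔU = nCvΔT = 2.51×20.8×(666−411) = 13300 J.
Q = 0 for an adiabatic process, so W = −ΔU = -13300 J.

-13300 J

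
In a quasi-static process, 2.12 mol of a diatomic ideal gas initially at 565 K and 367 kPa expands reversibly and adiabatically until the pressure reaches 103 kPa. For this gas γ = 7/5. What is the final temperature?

393 K

V₁ = nRT₁/P₁ = 2.12×8.314×565/367 = 27.1 L.
Adiabatic: T₂/T₁ = (P₂/P₁)^((γ−1)/γ) ⇒ T₂ = 565×(0.281)^0.286 = 393 K; V₂ = 67.2 L.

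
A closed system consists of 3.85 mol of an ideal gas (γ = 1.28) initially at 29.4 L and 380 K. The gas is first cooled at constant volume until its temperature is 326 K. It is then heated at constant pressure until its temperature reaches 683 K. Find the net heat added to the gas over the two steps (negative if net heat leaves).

P₁ = nRT₁/V₁ = 3.85×8.314×380/29.4 = 414 kPa.
Step 1 — Isochoric: V stays 29.4 L; P/T = const ⇒ T₂ = 326 K, P₂ = 355 kPa.
W = 0 (no volume change).
ΔU = nCvΔT = 3.85×29.7×(326−380) = -6170 J.
Q = ΔU = -6170 J.
State after step 1: P = 355 kPa, V = 29.4 L, T = 326 K.
Step 2 — Isobaric: P stays 355 kPa; V/T = const ⇒ T₂ = 683 K, V₂ = 61.6 L.
W = PΔV = 355×(61.6−29.4) kPa·L = 11400 J.
ΔU = nCvΔT = 3.85×29.7×(683−326) = 40800 J.
Q = ΔU + W = nCpΔT = 52200 J.
Net over both steps: W = 11400 J, Q = 46100 J, ΔU = 34600 J.

46100 J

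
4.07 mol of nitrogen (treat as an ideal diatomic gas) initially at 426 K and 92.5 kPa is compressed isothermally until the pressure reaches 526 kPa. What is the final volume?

V₁ = nRT₁/P₁ = 4.07×8.314×426/92.5 = 156 L.
Isothermal: T stays 426 K; PV = const ⇒ V₂ = 27.4 L, P₂ = 526 kPa.

27.4 L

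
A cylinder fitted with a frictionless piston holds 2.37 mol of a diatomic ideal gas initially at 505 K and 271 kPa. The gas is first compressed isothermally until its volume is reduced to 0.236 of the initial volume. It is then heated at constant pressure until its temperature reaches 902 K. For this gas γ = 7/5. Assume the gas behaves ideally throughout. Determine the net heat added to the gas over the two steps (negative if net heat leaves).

V₁ = nRT₁/P₁ = 2.37×8.314×505/271 = 36.7 L.
Step 1 — Isothermal: T stays 505 K; PV = const ⇒ V₂ = 8.67 L, P₂ = 1150 kPa.
ΔU = 0 (ideal gas, T constant).
W = nRT ln(V₂/V₁) = 2.37×8.314×505×ln(0.236) = -14400 J.
Q = ΔU + W = -14400 J.
State after step 1: P = 1150 kPa, V = 8.67 L, T = 505 K.
Step 2 — Isobaric: P stays 1150 kPa; V/T = const ⇒ T₂ = 902 K, V₂ = 15.5 L.
W = PΔV = 1150×(15.5−8.67) kPa·L = 7820 J.
ΔU = nCvΔT = 2.37×20.8×(902−505) = 19600 J.
Q = ΔU + W = nCpΔT = 27400 J.
Net over both steps: W = -6550 J, Q = 13000 J, ΔU = 19600 J.

13000 J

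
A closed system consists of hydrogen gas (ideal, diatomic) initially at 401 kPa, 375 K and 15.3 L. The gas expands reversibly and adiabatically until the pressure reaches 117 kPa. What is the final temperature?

264 K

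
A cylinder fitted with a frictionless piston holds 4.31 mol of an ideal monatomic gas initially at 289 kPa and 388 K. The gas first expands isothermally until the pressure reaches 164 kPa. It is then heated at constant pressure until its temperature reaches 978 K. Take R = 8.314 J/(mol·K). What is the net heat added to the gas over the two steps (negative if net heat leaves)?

60700 J

V₁ = nRT₁/P₁ = 4.31×8.314×388/289 = 48.1 L.
Step 1 — Isothermal: T stays 388 K; PV = const ⇒ V₂ = 84.8 L, P₂ = 164 kPa.
ΔU = 0 (ideal gas, T constant).
W = nRT ln(V₂/V₁) = 4.31×8.314×388×ln(1.76) = 7880 J.
Q = ΔU + W = 7880 J.
State after step 1: P = 164 kPa, V = 84.8 L, T = 388 K.
Step 2 — Isobaric: P stays 164 kPa; V/T = const ⇒ T₂ = 978 K, V₂ = 214 L.
W = PΔV = 164×(214−84.8) kPa·L = 21100 J.
ΔU = nCvΔT = 4.31×12.5×(978−388) = 31700 J.
Q = ΔU + W = nCpΔT = 52900 J.
Net over both steps: W = 29000 J, Q = 60700 J, ΔU = 31700 J.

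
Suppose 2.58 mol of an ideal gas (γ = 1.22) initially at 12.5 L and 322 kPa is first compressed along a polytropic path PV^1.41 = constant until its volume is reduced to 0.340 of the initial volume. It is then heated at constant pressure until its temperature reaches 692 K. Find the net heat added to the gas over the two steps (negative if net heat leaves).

52300 J

T₁ = P₁V₁/(nR) = 322×12.5/(2.58×8.314) = 188 K.
Step 1 — Polytropic n=1.41: T₂ = T₁(V₁/V₂)^(n−1) = 188×(2.94)^0.41 = 292 K; P₂ = P₁(V₁/V₂)^n = 1470 kPa.
W = (P₁V₁−P₂V₂)/(n−1) = (322×12.5−1470×4.25)/0.41 = -5460 J.
ΔU = nCvΔT = 2.58×37.8×(292−188) = 10200 J.
Q = ΔU + W = 4720 J.
State after step 1: P = 1470 kPa, V = 4.25 L, T = 292 K.
Step 2 — Isobaric: P stays 1470 kPa; V/T = const ⇒ T₂ = 692 K, V₂ = 10.1 L.
W = PΔV = 1470×(10.1−4.25) kPa·L = 8580 J.
ΔU = nCvΔT = 2.58×37.8×(692−292) = 39000 J.
Q = ΔU + W = nCpΔT = 47600 J.
Net over both steps: W = 3120 J, Q = 52300 J, ΔU = 49200 J.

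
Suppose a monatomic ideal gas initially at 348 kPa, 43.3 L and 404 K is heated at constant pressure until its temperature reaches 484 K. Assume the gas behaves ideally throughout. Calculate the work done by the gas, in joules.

2980 J

n = P₁V₁/(RT₁) = 348×43.3/(8.314×404) = 4.49 mol.
Isobaric: P stays 348 kPa; V/T = const ⇒ T₂ = 484 K, V₂ = 51.9 L.
W = PΔV = 348×(51.9−43.3) kPa·L = 2980 J.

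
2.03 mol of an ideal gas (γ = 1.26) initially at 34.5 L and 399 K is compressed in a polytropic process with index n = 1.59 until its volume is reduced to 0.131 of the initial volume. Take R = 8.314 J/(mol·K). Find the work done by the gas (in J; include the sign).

-26500 J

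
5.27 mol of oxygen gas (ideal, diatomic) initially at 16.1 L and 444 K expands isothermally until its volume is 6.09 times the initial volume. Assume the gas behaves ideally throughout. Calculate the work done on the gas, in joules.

-35100 J

P₁ = nRT₁/V₁ = 5.27×8.314×444/16.1 = 1210 kPa.
Isothermal: T stays 444 K; PV = const ⇒ V₂ = 98.0 L, P₂ = 198 kPa.
W = nRT ln(V₂/V₁) = 5.27×8.314×444×ln(6.09) = 35100 J.
Work done on the gas = −W_by = -35100 J.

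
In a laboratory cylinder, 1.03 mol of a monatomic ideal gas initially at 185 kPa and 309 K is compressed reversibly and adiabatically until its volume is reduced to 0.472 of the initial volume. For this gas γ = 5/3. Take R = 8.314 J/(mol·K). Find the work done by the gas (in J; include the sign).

-2580 J

V₁ = nRT₁/P₁ = 1.03×8.314×309/185 = 14.3 L.
Adiabatic: TV^(γ−1) = const ⇒ T₂ = 309×(2.12)^0.667 = 510 K; PV^γ = const ⇒ P₂ = 647 kPa.
ΔU = nCvΔT = 1.03×12.5×(510−309) = 2580 J.
Q = 0 for an adiabatic process, so W = −ΔU = -2580 J.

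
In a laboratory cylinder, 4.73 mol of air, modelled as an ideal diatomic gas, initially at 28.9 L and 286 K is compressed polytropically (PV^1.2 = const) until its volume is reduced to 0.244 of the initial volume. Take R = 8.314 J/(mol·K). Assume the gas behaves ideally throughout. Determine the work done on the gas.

P₁ = nRT₁/V₁ = 4.73×8.314×286/28.9 = 389 kPa.
Polytropic n=1.2: T₂ = T₁(V₁/V₂)^(n−1) = 286×(4.10)^0.20 = 379 K; P₂ = P₁(V₁/V₂)^n = 2110 kPa.
W = (P₁V₁−P₂V₂)/(n−1) = (389×28.9−2110×7.05)/0.20 = -18300 J.
Work done on the gas = −W_by = 18300 J.

18300 J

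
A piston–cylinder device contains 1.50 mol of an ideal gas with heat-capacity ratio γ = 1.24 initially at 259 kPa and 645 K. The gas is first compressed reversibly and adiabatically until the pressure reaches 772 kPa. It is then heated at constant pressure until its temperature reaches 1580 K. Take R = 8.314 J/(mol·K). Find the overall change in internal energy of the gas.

V₁ = nRT₁/P₁ = 1.50×8.314×645/259 = 31.1 L.
Step 1 — Adiabatic: T₂/T₁ = (P₂/P₁)^((γ−1)/γ) ⇒ T₂ = 645×(2.98)^0.194 = 797 K; V₂ = 12.9 L.
ΔU = nCvΔT = 1.50×34.6×(797−645) = 7890 J.
Q = 0 for an adiabatic process, so W = −ΔU = -7890 J.
State after step 1: P = 772 kPa, V = 12.9 L, T = 797 K.
Step 2 — Isobaric: P stays 772 kPa; V/T = const ⇒ T₂ = 1580 K, V₂ = 25.5 L.
W = PΔV = 772×(25.5−12.9) kPa·L = 9770 J.
ΔU = nCvΔT = 1.50×34.6×(1580−797) = 40700 J.
Q = ΔU + W = nCpΔT = 50500 J.
Net over both steps: W = 1880 J, Q = 50500 J, ΔU = 48600 J.

48600 J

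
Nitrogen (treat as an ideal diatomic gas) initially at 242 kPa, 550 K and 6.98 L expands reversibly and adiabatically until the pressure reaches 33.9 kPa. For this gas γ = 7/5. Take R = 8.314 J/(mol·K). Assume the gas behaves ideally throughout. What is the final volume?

Adiabatic: T₂/T₁ = (P₂/P₁)^((γ−1)/γ) ⇒ T₂ = 550×(0.140)^0.286 = 314 K; V₂ = 28.4 L.

28.4 L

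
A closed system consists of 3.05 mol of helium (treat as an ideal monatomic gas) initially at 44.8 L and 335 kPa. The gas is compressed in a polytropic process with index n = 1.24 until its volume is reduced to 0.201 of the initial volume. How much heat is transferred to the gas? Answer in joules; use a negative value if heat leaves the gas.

T₁ = P₁V₁/(nR) = 335×44.8/(3.05×8.314) = 592 K.
Polytropic n=1.24: T₂ = T₁(V₁/V₂)^(n−1) = 592×(4.98)^0.24 = 870 K; P₂ = P₁(V₁/V₂)^n = 2450 kPa.
W = (P₁V₁−P₂V₂)/(n−1) = (335×44.8−2450×9.00)/0.24 = -29400 J.
ΔU = nCvΔT = 3.05×12.5×(870−592) = 10600 J.
Q = ΔU + W = -18800 J.

-18800 J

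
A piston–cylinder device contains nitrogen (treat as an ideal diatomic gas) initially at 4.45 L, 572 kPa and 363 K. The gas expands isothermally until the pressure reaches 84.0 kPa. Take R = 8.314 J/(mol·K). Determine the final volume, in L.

30.3 L

Isothermal: T stays 363 K; PV = const ⇒ V₂ = 30.3 L, P₂ = 84.0 kPa.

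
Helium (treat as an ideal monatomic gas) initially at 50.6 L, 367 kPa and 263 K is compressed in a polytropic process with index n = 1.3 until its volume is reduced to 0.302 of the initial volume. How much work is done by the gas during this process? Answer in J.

n = P₁V₁/(RT₁) = 367×50.6/(8.314×263) = 8.49 mol.
Polytropic n=1.3: T₂ = T₁(V₁/V₂)^(n−1) = 263×(3.31)^0.30 = 377 K; P₂ = P₁(V₁/V₂)^n = 1740 kPa.
W = (P₁V₁−P₂V₂)/(n−1) = (367×50.6−1740×15.3)/0.30 = -26800 J.

-26800 J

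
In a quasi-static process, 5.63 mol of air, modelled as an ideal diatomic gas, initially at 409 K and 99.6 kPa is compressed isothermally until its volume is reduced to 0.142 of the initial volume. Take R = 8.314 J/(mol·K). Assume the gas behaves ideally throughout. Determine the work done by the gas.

-37400 J

V₁ = nRT₁/P₁ = 5.63×8.314×409/99.6 = 192 L.
Isothermal: T stays 409 K; PV = const ⇒ V₂ = 27.3 L, P₂ = 701 kPa.
W = nRT ln(V₂/V₁) = 5.63×8.314×409×ln(0.142) = -37400 J.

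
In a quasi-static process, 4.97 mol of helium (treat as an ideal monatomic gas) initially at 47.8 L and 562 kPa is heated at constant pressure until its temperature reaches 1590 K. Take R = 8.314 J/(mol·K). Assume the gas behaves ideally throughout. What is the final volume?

117 L

T₁ = P₁V₁/(nR) = 562×47.8/(4.97×8.314) = 650 K.
Isobaric: P stays 562 kPa; V/T = const ⇒ T₂ = 1590 K, V₂ = 117 L.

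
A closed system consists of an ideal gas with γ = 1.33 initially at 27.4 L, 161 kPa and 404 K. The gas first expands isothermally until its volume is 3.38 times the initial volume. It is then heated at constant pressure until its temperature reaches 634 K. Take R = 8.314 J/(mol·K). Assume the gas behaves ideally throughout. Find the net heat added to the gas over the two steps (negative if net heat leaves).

n = P₁V₁/(RT₁) = 161×27.4/(8.314×404) = 1.31 mol.
Step 1 — Isothermal: T stays 404 K; PV = const ⇒ V₂ = 92.6 L, P₂ = 47.6 kPa.
ΔU = 0 (ideal gas, T constant).
W = nRT ln(V₂/V₁) = 1.31×8.314×404×ln(3.38) = 5370 J.
Q = ΔU + W = 5370 J.
State after step 1: P = 47.6 kPa, V = 92.6 L, T = 404 K.
Step 2 — Isobaric: P stays 47.6 kPa; V/T = const ⇒ T₂ = 634 K, V₂ = 145 L.
W = PΔV = 47.6×(145−92.6) kPa·L = 2510 J.
ΔU = nCvΔT = 1.31×25.2×(634−404) = 7610 J.
Q = ΔU + W = nCpΔT = 10100 J.
Net over both steps: W = 7880 J, Q = 15500 J, ΔU = 7610 J.

15500 J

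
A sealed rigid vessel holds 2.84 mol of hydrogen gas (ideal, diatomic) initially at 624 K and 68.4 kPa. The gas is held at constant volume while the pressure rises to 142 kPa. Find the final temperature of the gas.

1300 K

V₁ = nRT₁/P₁ = 2.84×8.314×624/68.4 = 215 L.
Isochoric: V stays 215 L; P/T = const ⇒ T₂ = 1300 K, P₂ = 142 kPa.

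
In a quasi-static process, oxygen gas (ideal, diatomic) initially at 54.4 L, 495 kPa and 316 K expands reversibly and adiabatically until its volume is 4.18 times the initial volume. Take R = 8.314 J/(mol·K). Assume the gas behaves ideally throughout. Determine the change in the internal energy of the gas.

n = P₁V₁/(RT₁) = 495×54.4/(8.314×316) = 10.2 mol.
Adiabatic: TV^(γ−1) = const ⇒ T₂ = 316×(0.239)^0.400 = 178 K; PV^γ = const ⇒ P₂ = 66.8 kPa.
For an ideal gas ΔU = nCvΔT with Cv = (5/2)R = 20.8 J/(mol·K).
ΔU = 10.2×20.8×(178−316) = -29300 J.

-29300 J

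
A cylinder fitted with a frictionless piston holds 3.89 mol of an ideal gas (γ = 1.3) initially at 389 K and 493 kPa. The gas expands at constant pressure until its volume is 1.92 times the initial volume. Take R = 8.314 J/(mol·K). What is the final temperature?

747 K

V₁ = nRT₁/P₁ = 3.89×8.314×389/493 = 25.5 L.
Isobaric: P stays 493 kPa; V/T = const ⇒ T₂ = 747 K, V₂ = 49.0 L.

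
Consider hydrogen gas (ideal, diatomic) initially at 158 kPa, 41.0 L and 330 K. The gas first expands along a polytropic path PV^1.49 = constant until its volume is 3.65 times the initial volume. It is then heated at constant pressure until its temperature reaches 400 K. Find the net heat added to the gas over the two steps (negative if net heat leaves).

n = P₁V₁/(RT₁) = 158×41.0/(8.314×330) = 2.36 mol.
Step 1 — Polytropic n=1.49: T₂ = T₁(V₁/V₂)^(n−1) = 330×(0.274)^0.49 = 175 K; P₂ = P₁(V₁/V₂)^n = 23.0 kPa.
W = (P₁V₁−P₂V₂)/(n−1) = (158×41.0−23.0×150)/0.49 = 6210 J.
ΔU = nCvΔT = 2.36×20.8×(175−330) = -7610 J.
Q = ΔU + W = -1400 J.
State after step 1: P = 23.0 kPa, V = 150 L, T = 175 K.
Step 2 — Isobaric: P stays 23.0 kPa; V/T = const ⇒ T₂ = 400 K, V₂ = 342 L.
W = PΔV = 23.0×(342−150) kPa·L = 4420 J.
ΔU = nCvΔT = 2.36×20.8×(400−175) = 11000 J.
Q = ΔU + W = nCpΔT = 15500 J.
Net over both steps: W = 10600 J, Q = 14100 J, ΔU = 3440 J.

14100 J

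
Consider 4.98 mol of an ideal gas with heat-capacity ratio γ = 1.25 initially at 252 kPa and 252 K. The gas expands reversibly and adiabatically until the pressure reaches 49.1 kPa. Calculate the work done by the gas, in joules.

V₁ = nRT₁/P₁ = 4.98×8.314×252/252 = 41.4 L.
Adiabatic: T₂/T₁ = (P₂/P₁)^((γ−1)/γ) ⇒ T₂ = 252×(0.195)^0.200 = 182 K; V₂ = 153 L.
ΔU = nCvΔT = 4.98×33.3×(182−252) = -11600 J.
Q = 0 for an adiabatic process, so W = −ΔU = 11600 J.

11600 J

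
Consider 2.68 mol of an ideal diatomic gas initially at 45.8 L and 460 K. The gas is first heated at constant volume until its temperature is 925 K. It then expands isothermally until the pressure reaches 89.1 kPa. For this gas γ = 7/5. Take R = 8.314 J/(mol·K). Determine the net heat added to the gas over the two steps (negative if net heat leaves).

59300 J

P₁ = nRT₁/V₁ = 2.68×8.314×460/45.8 = 224 kPa.
Step 1 — Isochoric: V stays 45.8 L; P/T = const ⇒ T₂ = 925 K, P₂ = 450 kPa.
W = 0 (no volume change).
ΔU = nCvΔT = 2.68×20.8×(925−460) = 25900 J.
Q = ΔU = 25900 J.
State after step 1: P = 450 kPa, V = 45.8 L, T = 925 K.
Step 2 — Isothermal: T stays 925 K; PV = const ⇒ V₂ = 231 L, P₂ = 89.1 kPa.
ΔU = 0 (ideal gas, T constant).
W = nRT ln(V₂/V₁) = 2.68×8.314×925×ln(5.05) = 33400 J.
Q = ΔU + W = 33400 J.
Net over both steps: W = 33400 J, Q = 59300 J, ΔU = 25900 J.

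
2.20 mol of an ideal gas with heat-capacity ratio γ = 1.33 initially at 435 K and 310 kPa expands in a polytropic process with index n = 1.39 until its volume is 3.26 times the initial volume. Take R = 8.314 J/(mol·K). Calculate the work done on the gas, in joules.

V₁ = nRT₁/P₁ = 2.20×8.314×435/310 = 25.7 L.
Polytropic n=1.39: T₂ = T₁(V₁/V₂)^(n−1) = 435×(0.307)^0.39 = 274 K; P₂ = P₁(V₁/V₂)^n = 60.0 kPa.
W = (P₁V₁−P₂V₂)/(n−1) = (310×25.7−60.0×83.7)/0.39 = 7530 J.
Work done on the gas = −W_by = -7530 J.

-7530 J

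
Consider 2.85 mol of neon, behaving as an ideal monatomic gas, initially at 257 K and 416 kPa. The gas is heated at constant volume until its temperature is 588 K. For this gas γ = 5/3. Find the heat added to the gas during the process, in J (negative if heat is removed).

11800 J

V₁ = nRT₁/P₁ = 2.85×8.314×257/416 = 14.6 L.
Isochoric: V stays 14.6 L; P/T = const ⇒ T₂ = 588 K, P₂ = 952 kPa.
W = 0 (no volume change).
ΔU = nCvΔT = 2.85×12.5×(588−257) = 11800 J.
Q = ΔU = 11800 J.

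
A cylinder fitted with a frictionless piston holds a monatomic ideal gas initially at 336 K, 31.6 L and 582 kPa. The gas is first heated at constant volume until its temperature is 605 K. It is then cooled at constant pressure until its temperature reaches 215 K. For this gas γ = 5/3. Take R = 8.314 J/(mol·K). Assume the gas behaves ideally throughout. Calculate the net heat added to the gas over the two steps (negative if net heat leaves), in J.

-31300 J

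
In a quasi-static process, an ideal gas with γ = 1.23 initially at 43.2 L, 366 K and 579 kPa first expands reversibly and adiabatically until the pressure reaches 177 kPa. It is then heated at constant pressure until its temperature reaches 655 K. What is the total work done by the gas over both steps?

46300 J

n = P₁V₁/(RT₁) = 579×43.2/(8.314×366) = 8.22 mol.
Step 1 — Adiabatic: T₂/T₁ = (P₂/P₁)^((γ−1)/γ) ⇒ T₂ = 366×(0.306)^0.187 = 293 K; V₂ = 113 L.
ΔU = nCvΔT = 8.22×36.1×(293−366) = -21600 J.
Q = 0 for an adiabatic process, so W = −ΔU = 21600 J.
State after step 1: P = 177 kPa, V = 113 L, T = 293 K.
Step 2 — Isobaric: P stays 177 kPa; V/T = const ⇒ T₂ = 655 K, V₂ = 253 L.
W = PΔV = 177×(253−113) kPa·L = 24700 J.
ΔU = nCvΔT = 8.22×36.1×(655−293) = 107000 J.
Q = ΔU + W = nCpΔT = 132000 J.
Net over both steps: W = 46300 J, Q = 132000 J, ΔU = 85900 J.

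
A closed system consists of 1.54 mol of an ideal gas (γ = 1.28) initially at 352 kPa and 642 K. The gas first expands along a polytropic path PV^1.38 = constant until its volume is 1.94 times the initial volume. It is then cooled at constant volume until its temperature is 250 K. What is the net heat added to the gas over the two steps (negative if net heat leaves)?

V₁ = nRT₁/P₁ = 1.54×8.314×642/352 = 23.4 L.
Step 1 — Polytropic n=1.38: T₂ = T₁(V₁/V₂)^(n−1) = 642×(0.515)^0.38 = 499 K; P₂ = P₁(V₁/V₂)^n = 141 kPa.
W = (P₁V₁−P₂V₂)/(n−1) = (352×23.4−141×45.3)/0.38 = 4820 J.
ΔU = nCvΔT = 1.54×29.7×(499−642) = -6540 J.
Q = ΔU + W = -1720 J.
State after step 1: P = 141 kPa, V = 45.3 L, T = 499 K.
Step 2 — Isochoric: V stays 45.3 L; P/T = const ⇒ T₂ = 250 K, P₂ = 70.7 kPa.
W = 0 (no volume change).
ΔU = nCvΔT = 1.54×29.7×(250−499) = -11400 J.
Q = ΔU = -11400 J.
Net over both steps: W = 4820 J, Q = -13100 J, ΔU = -17900 J.

-13100 J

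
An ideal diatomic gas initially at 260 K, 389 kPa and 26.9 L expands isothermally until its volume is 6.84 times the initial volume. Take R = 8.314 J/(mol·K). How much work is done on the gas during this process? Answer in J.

n = P₁V₁/(RT₁) = 389×26.9/(8.314×260) = 4.84 mol.
Isothermal: T stays 260 K; PV = const ⇒ V₂ = 184 L, P₂ = 56.9 kPa.
W = nRT ln(V₂/V₁) = 4.84×8.314×260×ln(6.84) = 20100 J.
Work done on the gas = −W_by = -20100 J.

-20100 J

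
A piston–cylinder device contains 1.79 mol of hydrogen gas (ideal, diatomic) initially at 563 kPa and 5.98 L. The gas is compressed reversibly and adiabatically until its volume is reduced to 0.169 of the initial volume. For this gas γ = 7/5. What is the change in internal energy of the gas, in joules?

8720 J

T₁ = P₁V₁/(nR) = 563×5.98/(1.79×8.314) = 226 K.
Adiabatic: TV^(γ−1) = const ⇒ T₂ = 226×(5.92)^0.400 = 461 K; PV^γ = const ⇒ P₂ = 6780 kPa.
For an ideal gas ΔU = nCvΔT with Cv = (5/2)R = 20.8 J/(mol·K).
ΔU = 1.79×20.8×(461−226) = 8720 J.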